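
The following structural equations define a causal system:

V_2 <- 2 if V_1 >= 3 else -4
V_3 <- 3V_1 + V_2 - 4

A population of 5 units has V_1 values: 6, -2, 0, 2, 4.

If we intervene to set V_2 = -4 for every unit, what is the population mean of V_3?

do(V_2=-4) breaks V_2's dependence on V_1. With V_2=-4 fixed, V_3 across the units is 10, -14, -8, -2, 4, mean -2.

-2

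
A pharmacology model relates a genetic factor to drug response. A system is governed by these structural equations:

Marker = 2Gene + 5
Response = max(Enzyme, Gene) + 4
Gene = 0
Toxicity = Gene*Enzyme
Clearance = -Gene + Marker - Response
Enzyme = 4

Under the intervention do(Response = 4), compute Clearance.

Under do(Response=4), the mechanism Response = max(Enzyme, Gene) + 4 is discarded; Response is fixed at 4.
Marker = 2Gene + 5  [with Gene=0]  = 5
Clearance = -Gene + Marker - Response  [with Gene=0, Marker=5, Response=4]  = 1

1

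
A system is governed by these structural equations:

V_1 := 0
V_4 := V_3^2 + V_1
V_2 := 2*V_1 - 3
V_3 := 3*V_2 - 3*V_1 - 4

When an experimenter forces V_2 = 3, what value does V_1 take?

0

Under do(V_2=3), the mechanism V_2 := 2*V_1 - 3 is discarded; V_2 is fixed at 3.
V_1 is not downstream of the intervention, so its value is determined by the original equations.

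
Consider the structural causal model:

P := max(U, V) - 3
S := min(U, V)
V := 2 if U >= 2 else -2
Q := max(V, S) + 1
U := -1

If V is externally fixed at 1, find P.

do(V=1) replaces the equation V := 2 if U >= 2 else -2 with the constant V = 1.
P = max(U, V) - 3  [with U=-1, V=1]  = -2

-2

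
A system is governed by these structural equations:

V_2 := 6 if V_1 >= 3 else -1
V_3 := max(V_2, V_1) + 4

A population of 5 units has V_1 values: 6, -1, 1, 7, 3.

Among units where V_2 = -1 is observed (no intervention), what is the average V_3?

Observing V_2=-1 restricts to units where V_2's equation naturally yields -1: V_1 ∈ {-1, 1}. In that subpopulation V_3 = 3, 5, mean 4.

4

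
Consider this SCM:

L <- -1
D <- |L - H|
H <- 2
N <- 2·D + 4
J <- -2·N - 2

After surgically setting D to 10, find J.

-50

do(D=10) replaces the equation D <- |L - H| with the constant D = 10.
N = 2·D + 4  [with D=10]  = 24
J = -2·N - 2  [with N=24]  = -50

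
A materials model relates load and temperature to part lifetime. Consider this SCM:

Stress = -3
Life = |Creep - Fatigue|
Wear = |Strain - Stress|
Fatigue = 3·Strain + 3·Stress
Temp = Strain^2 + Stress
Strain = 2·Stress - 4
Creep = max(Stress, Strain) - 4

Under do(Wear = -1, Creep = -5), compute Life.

34

Setting Wear = -1, Creep = -5 by intervention discards those variables' equations.
Strain = 2·Stress - 4  [with Stress=-3]  = -10
Fatigue = 3·Strain + 3·Stress  [with Strain=-10, Stress=-3]  = -39
Life = |Creep - Fatigue|  [with Creep=-5, Fatigue=-39]  = 34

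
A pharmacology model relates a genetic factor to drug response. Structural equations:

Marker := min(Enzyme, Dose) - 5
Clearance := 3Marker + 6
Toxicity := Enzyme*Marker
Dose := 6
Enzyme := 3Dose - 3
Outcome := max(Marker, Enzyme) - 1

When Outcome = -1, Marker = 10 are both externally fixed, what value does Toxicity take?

Under do(Outcome = -1, Marker = 10), each intervened variable's structural equation is replaced by its fixed value.
Enzyme = 3Dose - 3  [with Dose=6]  = 15
Toxicity = Enzyme*Marker  [with Enzyme=15, Marker=10]  = 150

150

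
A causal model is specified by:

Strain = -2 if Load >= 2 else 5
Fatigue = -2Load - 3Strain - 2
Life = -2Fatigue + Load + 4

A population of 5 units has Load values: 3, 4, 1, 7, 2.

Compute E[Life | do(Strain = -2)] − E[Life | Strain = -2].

-3

Under do(Strain=-2), Strain's equation is replaced by Strain=-2 for every unit. Per-unit Life: 11, 16, 1, 31, 6. Mean = 13.
Observing Strain=-2 restricts to units where Strain's equation naturally yields -2: Load ∈ {3, 4, 7, 2}. In that subpopulation Life = 11, 16, 31, 6, mean 16.
Difference = 13 − 16 = -3.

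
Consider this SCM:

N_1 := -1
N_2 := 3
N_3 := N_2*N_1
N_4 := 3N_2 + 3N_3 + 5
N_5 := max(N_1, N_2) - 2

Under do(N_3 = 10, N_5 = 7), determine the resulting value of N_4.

44

The joint intervention fixes N_3 = 10, N_5 = 7, removing each variable's own equation.
N_4 = 3N_2 + 3N_3 + 5  [with N_2=3, N_3=10]  = 44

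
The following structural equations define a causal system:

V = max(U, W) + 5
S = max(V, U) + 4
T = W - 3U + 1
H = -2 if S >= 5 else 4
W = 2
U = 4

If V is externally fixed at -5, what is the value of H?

The intervention breaks the incoming arrows to V: V = max(U, W) + 5 no longer applies, and V = -5.
S = max(V, U) + 4  [with V=-5, U=4]  = 8
H = -2 if S >= 5 else 4  [with S=8]  = -2

-2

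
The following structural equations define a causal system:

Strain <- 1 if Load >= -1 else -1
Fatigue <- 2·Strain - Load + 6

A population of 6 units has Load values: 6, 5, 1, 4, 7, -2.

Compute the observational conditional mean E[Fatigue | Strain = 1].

E[Fatigue|Strain=1] averages over only the 5 units with Strain=1 (Load = 6, 5, 1, 4, 7): Fatigue = 2, 3, 7, 4, 1, mean 3.4.

3.4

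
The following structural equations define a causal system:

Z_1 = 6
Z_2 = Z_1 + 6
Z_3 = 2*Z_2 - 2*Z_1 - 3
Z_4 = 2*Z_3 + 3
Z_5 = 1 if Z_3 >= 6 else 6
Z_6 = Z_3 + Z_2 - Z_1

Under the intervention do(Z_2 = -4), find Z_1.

Under do(Z_2=-4), the mechanism Z_2 = Z_1 + 6 is discarded; Z_2 is fixed at -4.
Z_1 is not downstream of the intervention, so its value is determined by the original equations.

6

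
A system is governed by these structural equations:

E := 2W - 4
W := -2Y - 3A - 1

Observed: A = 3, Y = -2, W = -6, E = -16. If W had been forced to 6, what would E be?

8

The intervention breaks the incoming arrows to W: W := -2Y - 3A - 1 no longer applies, and W = 6.
E = 2W - 4  [with W=6]  = 8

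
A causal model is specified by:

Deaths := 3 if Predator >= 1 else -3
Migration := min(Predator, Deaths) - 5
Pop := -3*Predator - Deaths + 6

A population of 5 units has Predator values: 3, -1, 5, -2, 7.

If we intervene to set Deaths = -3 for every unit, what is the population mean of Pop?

1.8

do(Deaths=-3) breaks Deaths's dependence on Predator. With Deaths=-3 fixed, Pop across the units is 0, 12, -6, 15, -12, mean 1.8.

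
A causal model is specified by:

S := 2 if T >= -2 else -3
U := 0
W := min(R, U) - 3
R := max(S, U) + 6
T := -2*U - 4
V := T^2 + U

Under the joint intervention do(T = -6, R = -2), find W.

-5

Setting T = -6, R = -2 by intervention discards those variables' equations.
W = min(R, U) - 3  [with R=-2, U=0]  = -5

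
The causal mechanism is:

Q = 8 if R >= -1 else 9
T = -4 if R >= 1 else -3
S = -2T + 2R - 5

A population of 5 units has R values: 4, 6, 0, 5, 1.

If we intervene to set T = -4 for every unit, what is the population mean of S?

Under do(T=-4), T's equation is replaced by T=-4 for every unit. Per-unit S: 11, 15, 3, 13, 5. Mean = 9.4.

9.4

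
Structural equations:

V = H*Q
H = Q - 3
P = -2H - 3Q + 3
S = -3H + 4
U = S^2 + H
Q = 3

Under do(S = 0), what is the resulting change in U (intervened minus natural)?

The intervention breaks the incoming arrows to S: S = -3H + 4 no longer applies, and S = 0.
H = Q - 3  [with Q=3]  = 0
U = S^2 + H  [with S=0, H=0]  = 0
Without intervention: H = Q - 3  [with Q=3]  = 0; S = -3H + 4  [with H=0]  = 4; U = S^2 + H  [with S=4, H=0]  = 16.
Change = 0 − 16 = -16.

-16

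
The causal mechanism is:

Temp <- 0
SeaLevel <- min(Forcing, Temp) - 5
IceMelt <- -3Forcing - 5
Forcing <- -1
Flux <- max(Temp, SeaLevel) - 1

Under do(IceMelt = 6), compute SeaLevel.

-6

The intervention breaks the incoming arrows to IceMelt: IceMelt <- -3Forcing - 5 no longer applies, and IceMelt = 6.
SeaLevel is not downstream of the intervention, so its value is determined by the original equations.
SeaLevel = min(Forcing, Temp) - 5  [with Forcing=-1, Temp=0]  = -6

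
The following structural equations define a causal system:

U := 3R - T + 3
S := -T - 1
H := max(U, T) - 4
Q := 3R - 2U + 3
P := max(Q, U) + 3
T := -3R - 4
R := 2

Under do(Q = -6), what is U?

19

do(Q=-6) replaces the equation Q := 3R - 2U + 3 with the constant Q = -6.
U is not downstream of the intervention, so its value is determined by the original equations.
T = -3R - 4  [with R=2]  = -10
U = 3R - T + 3  [with R=2, T=-10]  = 19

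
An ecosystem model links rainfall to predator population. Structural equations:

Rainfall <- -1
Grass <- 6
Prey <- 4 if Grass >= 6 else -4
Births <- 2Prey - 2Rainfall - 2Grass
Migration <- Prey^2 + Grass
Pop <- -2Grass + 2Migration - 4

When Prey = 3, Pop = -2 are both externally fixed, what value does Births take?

-4

Setting Prey = 3, Pop = -2 by intervention discards those variables' equations.
Births = 2Prey - 2Rainfall - 2Grass  [with Prey=3, Rainfall=-1, Grass=6]  = -4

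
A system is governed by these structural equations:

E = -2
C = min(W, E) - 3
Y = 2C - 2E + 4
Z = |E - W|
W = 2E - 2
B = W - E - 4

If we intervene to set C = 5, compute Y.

The intervention breaks the incoming arrows to C: C = min(W, E) - 3 no longer applies, and C = 5.
Y = 2C - 2E + 4  [with C=5, E=-2]  = 18

18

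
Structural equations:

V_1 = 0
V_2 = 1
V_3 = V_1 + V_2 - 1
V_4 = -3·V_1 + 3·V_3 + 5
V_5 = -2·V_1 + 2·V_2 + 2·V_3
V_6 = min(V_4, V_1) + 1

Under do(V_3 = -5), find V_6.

-9

The intervention breaks the incoming arrows to V_3: V_3 = V_1 + V_2 - 1 no longer applies, and V_3 = -5.
V_4 = -3·V_1 + 3·V_3 + 5  [with V_1=0, V_3=-5]  = -10
V_6 = min(V_4, V_1) + 1  [with V_4=-10, V_1=0]  = -9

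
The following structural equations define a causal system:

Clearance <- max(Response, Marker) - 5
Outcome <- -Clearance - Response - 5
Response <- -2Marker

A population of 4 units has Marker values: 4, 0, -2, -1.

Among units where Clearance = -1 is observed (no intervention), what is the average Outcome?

-2

E[Outcome|Clearance=-1] averages over only the 2 units with Clearance=-1 (Marker = 4, -2): Outcome = 4, -8, mean -2.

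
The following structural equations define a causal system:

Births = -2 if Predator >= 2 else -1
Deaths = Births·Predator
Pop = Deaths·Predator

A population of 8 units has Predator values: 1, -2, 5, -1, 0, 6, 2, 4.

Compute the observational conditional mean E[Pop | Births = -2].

-40.5

E[Pop|Births=-2] averages over only the 4 units with Births=-2 (Predator = 5, 6, 2, 4): Pop = -50, -72, -8, -32, mean -40.5.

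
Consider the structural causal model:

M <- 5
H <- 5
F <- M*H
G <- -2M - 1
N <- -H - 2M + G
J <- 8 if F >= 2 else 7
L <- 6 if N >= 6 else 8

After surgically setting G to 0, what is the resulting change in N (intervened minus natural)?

11

Intervening sets G = 0 and removes its equation (G <- -2M - 1).
N = -H - 2M + G  [with H=5, M=5, G=0]  = -15
Without intervention: G = -2M - 1  [with M=5]  = -11; N = -H - 2M + G  [with H=5, M=5, G=-11]  = -26.
Change = -15 − (-26) = 11.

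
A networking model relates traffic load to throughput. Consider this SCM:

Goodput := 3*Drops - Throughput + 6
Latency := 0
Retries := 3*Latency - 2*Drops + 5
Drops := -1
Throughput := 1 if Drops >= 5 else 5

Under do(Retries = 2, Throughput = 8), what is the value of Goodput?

Setting Retries = 2, Throughput = 8 by intervention discards those variables' equations.
Goodput = 3*Drops - Throughput + 6  [with Drops=-1, Throughput=8]  = -5

-5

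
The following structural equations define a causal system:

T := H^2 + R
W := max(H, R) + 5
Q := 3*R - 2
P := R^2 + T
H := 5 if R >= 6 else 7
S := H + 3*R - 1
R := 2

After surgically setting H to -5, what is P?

Under do(H=-5), the mechanism H := 5 if R >= 6 else 7 is discarded; H is fixed at -5.
T = H^2 + R  [with H=-5, R=2]  = 27
P = R^2 + T  [with R=2, T=27]  = 31

31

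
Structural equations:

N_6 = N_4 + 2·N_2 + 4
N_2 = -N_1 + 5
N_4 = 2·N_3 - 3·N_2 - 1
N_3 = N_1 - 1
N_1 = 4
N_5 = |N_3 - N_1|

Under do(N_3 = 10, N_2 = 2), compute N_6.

Setting N_3 = 10, N_2 = 2 by intervention discards those variables' equations.
N_4 = 2·N_3 - 3·N_2 - 1  [with N_3=10, N_2=2]  = 13
N_6 = N_4 + 2·N_2 + 4  [with N_4=13, N_2=2]  = 21

21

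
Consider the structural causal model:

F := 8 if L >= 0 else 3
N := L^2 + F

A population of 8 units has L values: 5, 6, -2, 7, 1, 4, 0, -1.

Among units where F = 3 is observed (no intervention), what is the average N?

E[N|F=3] averages over only the 2 units with F=3 (L = -2, -1): N = 7, 4, mean 5.5.

5.5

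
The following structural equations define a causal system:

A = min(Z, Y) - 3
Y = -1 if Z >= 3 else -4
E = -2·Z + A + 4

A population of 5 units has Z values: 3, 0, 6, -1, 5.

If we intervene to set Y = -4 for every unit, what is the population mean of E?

Under do(Y=-4), Y's equation is replaced by Y=-4 for every unit. Per-unit E: -9, -3, -15, -1, -13. Mean = -8.2.

-8.2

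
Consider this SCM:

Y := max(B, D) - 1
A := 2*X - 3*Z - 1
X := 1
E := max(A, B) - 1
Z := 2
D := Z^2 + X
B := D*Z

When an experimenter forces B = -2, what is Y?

4

The intervention breaks the incoming arrows to B: B := D*Z no longer applies, and B = -2.
D = Z^2 + X  [with Z=2, X=1]  = 5
Y = max(B, D) - 1  [with B=-2, D=5]  = 4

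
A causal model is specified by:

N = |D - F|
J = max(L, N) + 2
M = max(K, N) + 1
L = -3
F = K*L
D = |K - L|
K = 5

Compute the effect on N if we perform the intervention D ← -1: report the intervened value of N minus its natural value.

Intervening sets D = -1 and removes its equation (D = |K - L|).
F = K*L  [with K=5, L=-3]  = -15
N = |D - F|  [with D=-1, F=-15]  = 14
Without intervention: F = K*L  [with K=5, L=-3]  = -15; D = |K - L|  [with K=5, L=-3]  = 8; N = |D - F|  [with D=8, F=-15]  = 23.
Change = 14 − 23 = -9.

-9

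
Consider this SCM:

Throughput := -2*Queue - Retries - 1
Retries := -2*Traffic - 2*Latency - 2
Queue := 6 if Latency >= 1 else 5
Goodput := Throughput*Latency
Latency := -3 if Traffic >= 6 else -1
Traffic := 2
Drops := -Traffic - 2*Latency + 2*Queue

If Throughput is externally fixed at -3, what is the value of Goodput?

Intervening sets Throughput = -3 and removes its equation (Throughput := -2*Queue - Retries - 1).
Latency = -3 if Traffic >= 6 else -1  [with Traffic=2]  = -1
Goodput = Throughput*Latency  [with Throughput=-3, Latency=-1]  = 3

3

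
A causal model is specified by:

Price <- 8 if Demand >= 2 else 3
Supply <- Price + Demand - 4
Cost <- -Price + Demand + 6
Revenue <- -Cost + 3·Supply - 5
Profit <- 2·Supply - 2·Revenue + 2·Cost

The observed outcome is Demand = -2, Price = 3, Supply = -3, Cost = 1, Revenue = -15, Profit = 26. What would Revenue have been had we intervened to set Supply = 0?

-6

do(Supply=0) replaces the equation Supply <- Price + Demand - 4 with the constant Supply = 0.
Price = 8 if Demand >= 2 else 3  [with Demand=-2]  = 3
Cost = -Price + Demand + 6  [with Price=3, Demand=-2]  = 1
Revenue = -Cost + 3·Supply - 5  [with Cost=1, Supply=0]  = -6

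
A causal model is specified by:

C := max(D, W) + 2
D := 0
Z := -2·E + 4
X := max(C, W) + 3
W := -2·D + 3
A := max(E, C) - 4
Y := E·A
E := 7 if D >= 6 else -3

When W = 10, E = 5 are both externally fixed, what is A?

8

Under do(W = 10, E = 5), each intervened variable's structural equation is replaced by its fixed value.
C = max(D, W) + 2  [with D=0, W=10]  = 12
A = max(E, C) - 4  [with E=5, C=12]  = 8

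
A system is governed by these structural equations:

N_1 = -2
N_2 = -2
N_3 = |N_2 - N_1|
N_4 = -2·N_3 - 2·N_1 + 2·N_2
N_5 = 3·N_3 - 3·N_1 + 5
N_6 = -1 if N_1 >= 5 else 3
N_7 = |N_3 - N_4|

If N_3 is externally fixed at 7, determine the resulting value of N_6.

The intervention breaks the incoming arrows to N_3: N_3 = |N_2 - N_1| no longer applies, and N_3 = 7.
No directed path runs from N_3 to N_6, so N_6 keeps its natural value.
N_6 = -1 if N_1 >= 5 else 3  [with N_1=-2]  = 3

3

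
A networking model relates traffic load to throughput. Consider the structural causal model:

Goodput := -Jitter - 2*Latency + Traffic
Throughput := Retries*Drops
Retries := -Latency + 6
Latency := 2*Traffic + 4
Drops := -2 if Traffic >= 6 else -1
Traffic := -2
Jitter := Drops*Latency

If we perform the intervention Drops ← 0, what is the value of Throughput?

0

The intervention breaks the incoming arrows to Drops: Drops := -2 if Traffic >= 6 else -1 no longer applies, and Drops = 0.
Latency = 2*Traffic + 4  [with Traffic=-2]  = 0
Retries = -Latency + 6  [with Latency=0]  = 6
Throughput = Retries*Drops  [with Retries=6, Drops=0]  = 0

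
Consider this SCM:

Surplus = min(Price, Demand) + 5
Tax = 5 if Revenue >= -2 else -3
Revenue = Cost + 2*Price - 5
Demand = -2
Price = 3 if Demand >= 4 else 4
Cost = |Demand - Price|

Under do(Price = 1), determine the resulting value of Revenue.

Under do(Price=1), the mechanism Price = 3 if Demand >= 4 else 4 is discarded; Price is fixed at 1.
Cost = |Demand - Price|  [with Demand=-2, Price=1]  = 3
Revenue = Cost + 2*Price - 5  [with Cost=3, Price=1]  = 0

0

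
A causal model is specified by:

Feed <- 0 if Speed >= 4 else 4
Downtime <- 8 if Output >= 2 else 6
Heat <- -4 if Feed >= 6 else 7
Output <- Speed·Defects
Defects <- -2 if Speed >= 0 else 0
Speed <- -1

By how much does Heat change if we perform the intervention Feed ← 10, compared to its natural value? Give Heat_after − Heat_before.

-11

The intervention breaks the incoming arrows to Feed: Feed <- 0 if Speed >= 4 else 4 no longer applies, and Feed = 10.
Heat = -4 if Feed >= 6 else 7  [with Feed=10]  = -4
Without intervention: Feed = 0 if Speed >= 4 else 4  [with Speed=-1]  = 4; Heat = -4 if Feed >= 6 else 7  [with Feed=4]  = 7.
Change = -4 − 7 = -11.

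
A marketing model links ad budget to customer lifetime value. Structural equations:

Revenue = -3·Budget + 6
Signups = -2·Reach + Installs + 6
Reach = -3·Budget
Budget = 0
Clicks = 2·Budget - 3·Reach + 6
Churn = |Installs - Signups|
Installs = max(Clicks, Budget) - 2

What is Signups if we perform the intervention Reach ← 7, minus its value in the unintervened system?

do(Reach=7) replaces the equation Reach = -3·Budget with the constant Reach = 7.
Clicks = 2·Budget - 3·Reach + 6  [with Budget=0, Reach=7]  = -15
Installs = max(Clicks, Budget) - 2  [with Clicks=-15, Budget=0]  = -2
Signups = -2·Reach + Installs + 6  [with Reach=7, Installs=-2]  = -10
Without intervention: Reach = -3·Budget  [with Budget=0]  = 0; Clicks = 2·Budget - 3·Reach + 6  [with Budget=0, Reach=0]  = 6; Installs = max(Clicks, Budget) - 2  [with Clicks=6, Budget=0]  = 4; Signups = -2·Reach + Installs + 6  [with Reach=0, Installs=4]  = 10.
Change = -10 − 10 = -20.

-20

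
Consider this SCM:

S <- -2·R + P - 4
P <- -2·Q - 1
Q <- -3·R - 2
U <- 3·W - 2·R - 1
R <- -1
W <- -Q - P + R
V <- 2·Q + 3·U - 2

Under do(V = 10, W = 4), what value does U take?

13

Setting V = 10, W = 4 by intervention discards those variables' equations.
U = 3·W - 2·R - 1  [with W=4, R=-1]  = 13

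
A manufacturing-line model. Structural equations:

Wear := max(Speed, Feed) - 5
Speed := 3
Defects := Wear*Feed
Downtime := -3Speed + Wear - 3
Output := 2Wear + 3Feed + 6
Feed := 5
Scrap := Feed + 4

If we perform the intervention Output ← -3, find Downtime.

Intervening sets Output = -3 and removes its equation (Output := 2Wear + 3Feed + 6).
No directed path runs from Output to Downtime, so Downtime keeps its natural value.
Wear = max(Speed, Feed) - 5  [with Speed=3, Feed=5]  = 0
Downtime = -3Speed + Wear - 3  [with Speed=3, Wear=0]  = -12

-12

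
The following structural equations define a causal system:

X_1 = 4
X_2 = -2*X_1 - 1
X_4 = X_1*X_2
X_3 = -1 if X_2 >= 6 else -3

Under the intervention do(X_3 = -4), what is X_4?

The intervention breaks the incoming arrows to X_3: X_3 = -1 if X_2 >= 6 else -3 no longer applies, and X_3 = -4.
X_4 is not downstream of the intervention, so its value is determined by the original equations.
X_2 = -2*X_1 - 1  [with X_1=4]  = -9
X_4 = X_1*X_2  [with X_1=4, X_2=-9]  = -36

-36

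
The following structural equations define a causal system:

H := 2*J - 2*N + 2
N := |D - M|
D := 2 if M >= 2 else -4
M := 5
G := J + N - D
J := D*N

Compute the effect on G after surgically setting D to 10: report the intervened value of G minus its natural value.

38

Under do(D=10), the mechanism D := 2 if M >= 2 else -4 is discarded; D is fixed at 10.
N = |D - M|  [with D=10, M=5]  = 5
J = D*N  [with D=10, N=5]  = 50
G = J + N - D  [with J=50, N=5, D=10]  = 45
Without intervention: D = 2 if M >= 2 else -4  [with M=5]  = 2; N = |D - M|  [with D=2, M=5]  = 3; J = D*N  [with D=2, N=3]  = 6; G = J + N - D  [with J=6, N=3, D=2]  = 7.
Change = 45 − 7 = 38.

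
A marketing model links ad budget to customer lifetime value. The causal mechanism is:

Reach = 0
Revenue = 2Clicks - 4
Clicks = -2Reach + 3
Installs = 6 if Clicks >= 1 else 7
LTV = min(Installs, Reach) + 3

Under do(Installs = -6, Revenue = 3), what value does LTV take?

-3

Setting Installs = -6, Revenue = 3 by intervention discards those variables' equations.
LTV = min(Installs, Reach) + 3  [with Installs=-6, Reach=0]  = -3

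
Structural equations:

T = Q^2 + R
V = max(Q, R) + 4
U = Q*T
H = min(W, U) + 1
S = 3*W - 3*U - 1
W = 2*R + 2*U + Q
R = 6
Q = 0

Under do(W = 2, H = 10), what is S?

Under do(W = 2, H = 10), each intervened variable's structural equation is replaced by its fixed value.
T = Q^2 + R  [with Q=0, R=6]  = 6
U = Q*T  [with Q=0, T=6]  = 0
S = 3*W - 3*U - 1  [with W=2, U=0]  = 5

5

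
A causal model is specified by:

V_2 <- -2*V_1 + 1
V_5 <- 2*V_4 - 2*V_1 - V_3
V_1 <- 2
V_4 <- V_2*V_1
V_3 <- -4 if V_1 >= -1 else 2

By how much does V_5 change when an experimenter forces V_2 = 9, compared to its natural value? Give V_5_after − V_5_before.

do(V_2=9) replaces the equation V_2 <- -2*V_1 + 1 with the constant V_2 = 9.
V_3 = -4 if V_1 >= -1 else 2  [with V_1=2]  = -4
V_4 = V_2*V_1  [with V_2=9, V_1=2]  = 18
V_5 = 2*V_4 - 2*V_1 - V_3  [with V_4=18, V_1=2, V_3=-4]  = 36
Without intervention: V_2 = -2*V_1 + 1  [with V_1=2]  = -3; V_3 = -4 if V_1 >= -1 else 2  [with V_1=2]  = -4; V_4 = V_2*V_1  [with V_2=-3, V_1=2]  = -6; V_5 = 2*V_4 - 2*V_1 - V_3  [with V_4=-6, V_1=2, V_3=-4]  = -12.
Change = 36 − (-12) = 48.

48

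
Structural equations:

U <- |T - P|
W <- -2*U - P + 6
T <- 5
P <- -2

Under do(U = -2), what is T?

5

Under do(U=-2), the mechanism U <- |T - P| is discarded; U is fixed at -2.
T is not downstream of the intervention, so its value is determined by the original equations.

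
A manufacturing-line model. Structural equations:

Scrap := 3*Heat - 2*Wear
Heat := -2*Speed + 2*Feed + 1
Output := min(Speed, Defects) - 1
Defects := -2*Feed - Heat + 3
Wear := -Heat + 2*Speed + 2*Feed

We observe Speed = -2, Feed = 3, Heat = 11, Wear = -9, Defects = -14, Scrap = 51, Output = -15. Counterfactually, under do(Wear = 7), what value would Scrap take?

Under do(Wear=7), the mechanism Wear := -Heat + 2*Speed + 2*Feed is discarded; Wear is fixed at 7.
Heat = -2*Speed + 2*Feed + 1  [with Speed=-2, Feed=3]  = 11
Scrap = 3*Heat - 2*Wear  [with Heat=11, Wear=7]  = 19

19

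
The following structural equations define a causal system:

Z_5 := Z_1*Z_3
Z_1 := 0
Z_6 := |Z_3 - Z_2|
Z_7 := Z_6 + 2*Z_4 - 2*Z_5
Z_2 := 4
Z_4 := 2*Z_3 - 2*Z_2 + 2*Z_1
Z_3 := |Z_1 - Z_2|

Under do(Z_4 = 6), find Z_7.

The intervention breaks the incoming arrows to Z_4: Z_4 := 2*Z_3 - 2*Z_2 + 2*Z_1 no longer applies, and Z_4 = 6.
Z_3 = |Z_1 - Z_2|  [with Z_1=0, Z_2=4]  = 4
Z_5 = Z_1*Z_3  [with Z_1=0, Z_3=4]  = 0
Z_6 = |Z_3 - Z_2|  [with Z_3=4, Z_2=4]  = 0
Z_7 = Z_6 + 2*Z_4 - 2*Z_5  [with Z_6=0, Z_4=6, Z_5=0]  = 12

12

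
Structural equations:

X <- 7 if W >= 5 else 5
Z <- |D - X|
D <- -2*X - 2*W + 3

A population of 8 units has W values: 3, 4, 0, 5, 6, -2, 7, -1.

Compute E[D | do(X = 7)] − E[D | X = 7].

6.5

do(X=7) breaks X's dependence on W. With X=7 fixed, D across the units is -17, -19, -11, -21, -23, -7, -25, -9, mean -16.5.
Observing X=7 restricts to units where X's equation naturally yields 7: W ∈ {5, 6, 7}. In that subpopulation D = -21, -23, -25, mean -23.
Difference = -16.5 − (-23) = 6.5.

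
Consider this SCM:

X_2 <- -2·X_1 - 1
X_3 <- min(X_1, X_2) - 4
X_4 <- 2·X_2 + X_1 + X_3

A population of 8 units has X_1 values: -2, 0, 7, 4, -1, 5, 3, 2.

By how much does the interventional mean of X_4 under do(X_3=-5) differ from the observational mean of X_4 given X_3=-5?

-8.25

do(X_3=-5) breaks X_3's dependence on X_1. With X_3=-5 fixed, X_4 across the units is -1, -7, -28, -19, -4, -22, -16, -13, mean -13.75.
Conditioning on X_3=-5 selects the 2 unit(s) with X_1 ∈ {0, -1}. Their X_4 values: -7, -4. Mean = -5.5.
Difference = -13.75 − (-5.5) = -8.25.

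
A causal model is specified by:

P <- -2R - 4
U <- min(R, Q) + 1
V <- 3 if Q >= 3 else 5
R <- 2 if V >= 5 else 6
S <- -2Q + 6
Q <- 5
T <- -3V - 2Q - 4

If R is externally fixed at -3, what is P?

2

The intervention breaks the incoming arrows to R: R <- 2 if V >= 5 else 6 no longer applies, and R = -3.
P = -2R - 4  [with R=-3]  = 2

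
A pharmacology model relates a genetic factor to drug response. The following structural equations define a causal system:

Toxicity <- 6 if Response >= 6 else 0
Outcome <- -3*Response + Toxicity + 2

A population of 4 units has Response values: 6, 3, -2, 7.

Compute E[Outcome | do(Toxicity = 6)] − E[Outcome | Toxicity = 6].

9

Every unit gets Toxicity=6 under the intervention. Outcome values become -10, -1, 14, -13; E[Outcome|do(Toxicity=6)] = -2.5.
Conditioning on Toxicity=6 selects the 2 unit(s) with Response ∈ {6, 7}. Their Outcome values: -10, -13. Mean = -11.5.
Difference = -2.5 − (-11.5) = 9.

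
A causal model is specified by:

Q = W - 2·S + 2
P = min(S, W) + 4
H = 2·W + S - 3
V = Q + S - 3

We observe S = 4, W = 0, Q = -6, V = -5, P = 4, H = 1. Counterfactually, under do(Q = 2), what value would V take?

3

The intervention breaks the incoming arrows to Q: Q = W - 2·S + 2 no longer applies, and Q = 2.
V = Q + S - 3  [with Q=2, S=4]  = 3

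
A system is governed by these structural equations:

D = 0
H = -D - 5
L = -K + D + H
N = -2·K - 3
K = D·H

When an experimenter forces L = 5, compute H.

-5

The intervention breaks the incoming arrows to L: L = -K + D + H no longer applies, and L = 5.
Since H is not a descendant of the intervened variable, it is unaffected.
H = -D - 5  [with D=0]  = -5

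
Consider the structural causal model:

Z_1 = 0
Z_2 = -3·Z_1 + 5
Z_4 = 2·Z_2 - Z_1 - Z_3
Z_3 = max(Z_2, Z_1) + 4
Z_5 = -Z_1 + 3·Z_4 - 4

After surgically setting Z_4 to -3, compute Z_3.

9

Under do(Z_4=-3), the mechanism Z_4 = 2·Z_2 - Z_1 - Z_3 is discarded; Z_4 is fixed at -3.
Since Z_3 is not a descendant of the intervened variable, it is unaffected.
Z_2 = -3·Z_1 + 5  [with Z_1=0]  = 5
Z_3 = max(Z_2, Z_1) + 4  [with Z_2=5, Z_1=0]  = 9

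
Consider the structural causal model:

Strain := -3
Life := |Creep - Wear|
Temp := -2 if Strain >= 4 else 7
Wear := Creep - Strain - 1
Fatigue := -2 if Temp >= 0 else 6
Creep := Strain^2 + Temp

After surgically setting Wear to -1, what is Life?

17

Under do(Wear=-1), the mechanism Wear := Creep - Strain - 1 is discarded; Wear is fixed at -1.
Temp = -2 if Strain >= 4 else 7  [with Strain=-3]  = 7
Creep = Strain^2 + Temp  [with Strain=-3, Temp=7]  = 16
Life = |Creep - Wear|  [with Creep=16, Wear=-1]  = 17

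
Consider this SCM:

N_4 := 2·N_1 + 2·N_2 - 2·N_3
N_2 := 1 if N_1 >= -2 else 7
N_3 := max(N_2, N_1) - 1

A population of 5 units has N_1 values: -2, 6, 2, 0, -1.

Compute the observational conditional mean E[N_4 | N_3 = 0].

0

Observing N_3=0 restricts to units where N_3's equation naturally yields 0: N_1 ∈ {-2, 0, -1}. In that subpopulation N_4 = -2, 2, 0, mean 0.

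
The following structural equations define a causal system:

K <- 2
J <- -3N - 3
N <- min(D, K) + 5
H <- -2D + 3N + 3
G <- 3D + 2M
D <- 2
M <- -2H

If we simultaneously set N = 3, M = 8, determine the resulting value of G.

22

Under do(N = 3, M = 8), each intervened variable's structural equation is replaced by its fixed value.
G = 3D + 2M  [with D=2, M=8]  = 22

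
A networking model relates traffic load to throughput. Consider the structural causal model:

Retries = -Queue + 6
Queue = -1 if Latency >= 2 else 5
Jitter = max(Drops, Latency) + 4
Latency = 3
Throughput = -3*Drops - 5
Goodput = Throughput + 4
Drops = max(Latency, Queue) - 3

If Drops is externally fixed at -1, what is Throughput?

The intervention breaks the incoming arrows to Drops: Drops = max(Latency, Queue) - 3 no longer applies, and Drops = -1.
Throughput = -3*Drops - 5  [with Drops=-1]  = -2

-2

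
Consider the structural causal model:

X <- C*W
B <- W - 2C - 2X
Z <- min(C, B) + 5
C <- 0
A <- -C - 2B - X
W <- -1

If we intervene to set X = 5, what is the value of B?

The intervention breaks the incoming arrows to X: X <- C*W no longer applies, and X = 5.
B = W - 2C - 2X  [with W=-1, C=0, X=5]  = -11

-11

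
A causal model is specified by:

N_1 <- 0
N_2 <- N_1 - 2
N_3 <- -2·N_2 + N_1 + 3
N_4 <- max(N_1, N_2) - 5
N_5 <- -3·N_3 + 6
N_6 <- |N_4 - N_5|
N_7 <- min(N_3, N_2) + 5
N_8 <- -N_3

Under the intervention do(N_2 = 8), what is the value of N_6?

Under do(N_2=8), the mechanism N_2 <- N_1 - 2 is discarded; N_2 is fixed at 8.
N_3 = -2·N_2 + N_1 + 3  [with N_2=8, N_1=0]  = -13
N_4 = max(N_1, N_2) - 5  [with N_1=0, N_2=8]  = 3
N_5 = -3·N_3 + 6  [with N_3=-13]  = 45
N_6 = |N_4 - N_5|  [with N_4=3, N_5=45]  = 42

42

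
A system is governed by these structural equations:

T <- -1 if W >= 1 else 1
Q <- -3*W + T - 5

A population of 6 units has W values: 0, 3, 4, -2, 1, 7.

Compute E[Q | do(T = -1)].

-12.5

Under do(T=-1), T's equation is replaced by T=-1 for every unit. Per-unit Q: -6, -15, -18, 0, -9, -27. Mean = -12.5.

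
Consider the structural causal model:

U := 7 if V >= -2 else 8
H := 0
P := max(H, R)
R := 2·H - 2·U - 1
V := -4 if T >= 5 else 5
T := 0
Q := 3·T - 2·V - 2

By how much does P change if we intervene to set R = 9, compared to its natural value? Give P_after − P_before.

9

Under do(R=9), the mechanism R := 2·H - 2·U - 1 is discarded; R is fixed at 9.
P = max(H, R)  [with H=0, R=9]  = 9
Without intervention: V = -4 if T >= 5 else 5  [with T=0]  = 5; U = 7 if V >= -2 else 8  [with V=5]  = 7; R = 2·H - 2·U - 1  [with H=0, U=7]  = -15; P = max(H, R)  [with H=0, R=-15]  = 0.
Change = 9 − 0 = 9.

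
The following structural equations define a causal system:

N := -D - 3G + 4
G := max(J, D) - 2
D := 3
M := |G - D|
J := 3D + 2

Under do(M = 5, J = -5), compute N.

Setting M = 5, J = -5 by intervention discards those variables' equations.
G = max(J, D) - 2  [with J=-5, D=3]  = 1
N = -D - 3G + 4  [with D=3, G=1]  = -2

-2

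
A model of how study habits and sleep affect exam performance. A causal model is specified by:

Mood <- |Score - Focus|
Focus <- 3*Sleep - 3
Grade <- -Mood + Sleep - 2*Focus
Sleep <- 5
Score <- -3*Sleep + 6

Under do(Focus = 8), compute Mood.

17

Under do(Focus=8), the mechanism Focus <- 3*Sleep - 3 is discarded; Focus is fixed at 8.
Score = -3*Sleep + 6  [with Sleep=5]  = -9
Mood = |Score - Focus|  [with Score=-9, Focus=8]  = 17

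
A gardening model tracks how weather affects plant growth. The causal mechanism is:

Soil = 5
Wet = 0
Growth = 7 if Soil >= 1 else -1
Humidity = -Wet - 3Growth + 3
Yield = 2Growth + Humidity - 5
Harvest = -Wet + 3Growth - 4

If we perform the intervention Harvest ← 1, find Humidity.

-18

do(Harvest=1) replaces the equation Harvest = -Wet + 3Growth - 4 with the constant Harvest = 1.
No directed path runs from Harvest to Humidity, so Humidity keeps its natural value.
Growth = 7 if Soil >= 1 else -1  [with Soil=5]  = 7
Humidity = -Wet - 3Growth + 3  [with Wet=0, Growth=7]  = -18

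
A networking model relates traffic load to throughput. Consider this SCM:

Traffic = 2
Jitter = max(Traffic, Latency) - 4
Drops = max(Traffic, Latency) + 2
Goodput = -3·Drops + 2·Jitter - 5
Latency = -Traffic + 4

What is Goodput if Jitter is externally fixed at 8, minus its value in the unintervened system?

20

Intervening sets Jitter = 8 and removes its equation (Jitter = max(Traffic, Latency) - 4).
Latency = -Traffic + 4  [with Traffic=2]  = 2
Drops = max(Traffic, Latency) + 2  [with Traffic=2, Latency=2]  = 4
Goodput = -3·Drops + 2·Jitter - 5  [with Drops=4, Jitter=8]  = -1
Without intervention: Latency = -Traffic + 4  [with Traffic=2]  = 2; Drops = max(Traffic, Latency) + 2  [with Traffic=2, Latency=2]  = 4; Jitter = max(Traffic, Latency) - 4  [with Traffic=2, Latency=2]  = -2; Goodput = -3·Drops + 2·Jitter - 5  [with Drops=4, Jitter=-2]  = -21.
Change = -1 − (-21) = 20.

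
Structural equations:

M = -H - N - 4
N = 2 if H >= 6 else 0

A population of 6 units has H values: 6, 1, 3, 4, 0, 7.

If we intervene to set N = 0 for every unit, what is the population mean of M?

Every unit gets N=0 under the intervention. M values become -10, -5, -7, -8, -4, -11; E[M|do(N=0)] = -7.5.

-7.5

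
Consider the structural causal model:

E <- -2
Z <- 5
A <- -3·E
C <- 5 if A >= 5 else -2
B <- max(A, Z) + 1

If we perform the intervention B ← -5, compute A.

6

do(B=-5) replaces the equation B <- max(A, Z) + 1 with the constant B = -5.
A is not downstream of the intervention, so its value is determined by the original equations.
A = -3·E  [with E=-2]  = 6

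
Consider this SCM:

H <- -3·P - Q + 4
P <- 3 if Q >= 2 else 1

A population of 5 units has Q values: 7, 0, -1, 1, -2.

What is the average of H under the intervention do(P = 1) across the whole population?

Under do(P=1), P's equation is replaced by P=1 for every unit. Per-unit H: -6, 1, 2, 0, 3. Mean = 0.

0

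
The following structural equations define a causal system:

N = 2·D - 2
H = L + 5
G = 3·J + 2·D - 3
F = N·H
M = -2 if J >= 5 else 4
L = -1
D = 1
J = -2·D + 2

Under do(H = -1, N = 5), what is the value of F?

The joint intervention fixes H = -1, N = 5, removing each variable's own equation.
F = N·H  [with N=5, H=-1]  = -5

-5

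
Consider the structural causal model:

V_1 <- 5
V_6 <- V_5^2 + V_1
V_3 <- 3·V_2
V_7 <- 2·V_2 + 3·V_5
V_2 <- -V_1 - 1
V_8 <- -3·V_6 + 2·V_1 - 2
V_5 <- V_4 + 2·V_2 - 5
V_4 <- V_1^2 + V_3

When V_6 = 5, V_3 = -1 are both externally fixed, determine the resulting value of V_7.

9

Under do(V_6 = 5, V_3 = -1), each intervened variable's structural equation is replaced by its fixed value.
V_2 = -V_1 - 1  [with V_1=5]  = -6
V_4 = V_1^2 + V_3  [with V_1=5, V_3=-1]  = 24
V_5 = V_4 + 2·V_2 - 5  [with V_4=24, V_2=-6]  = 7
V_7 = 2·V_2 + 3·V_5  [with V_2=-6, V_5=7]  = 9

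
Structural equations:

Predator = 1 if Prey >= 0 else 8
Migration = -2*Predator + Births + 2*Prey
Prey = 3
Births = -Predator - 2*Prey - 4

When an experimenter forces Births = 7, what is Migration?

The intervention breaks the incoming arrows to Births: Births = -Predator - 2*Prey - 4 no longer applies, and Births = 7.
Predator = 1 if Prey >= 0 else 8  [with Prey=3]  = 1
Migration = -2*Predator + Births + 2*Prey  [with Predator=1, Births=7, Prey=3]  = 11

11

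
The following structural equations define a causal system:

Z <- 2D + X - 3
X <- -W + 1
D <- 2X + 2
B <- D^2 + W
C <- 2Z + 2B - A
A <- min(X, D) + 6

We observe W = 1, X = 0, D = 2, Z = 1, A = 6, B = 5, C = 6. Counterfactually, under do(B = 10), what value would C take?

16

Intervening sets B = 10 and removes its equation (B <- D^2 + W).
X = -W + 1  [with W=1]  = 0
D = 2X + 2  [with X=0]  = 2
Z = 2D + X - 3  [with D=2, X=0]  = 1
A = min(X, D) + 6  [with X=0, D=2]  = 6
C = 2Z + 2B - A  [with Z=1, B=10, A=6]  = 16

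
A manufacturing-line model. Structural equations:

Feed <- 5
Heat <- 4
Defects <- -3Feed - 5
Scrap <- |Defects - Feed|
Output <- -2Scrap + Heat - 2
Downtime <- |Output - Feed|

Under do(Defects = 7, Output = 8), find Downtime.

3

Setting Defects = 7, Output = 8 by intervention discards those variables' equations.
Downtime = |Output - Feed|  [with Output=8, Feed=5]  = 3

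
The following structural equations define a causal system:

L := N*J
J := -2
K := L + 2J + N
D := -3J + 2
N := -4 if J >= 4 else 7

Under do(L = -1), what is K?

Intervening sets L = -1 and removes its equation (L := N*J).
N = -4 if J >= 4 else 7  [with J=-2]  = 7
K = L + 2J + N  [with L=-1, J=-2, N=7]  = 2

2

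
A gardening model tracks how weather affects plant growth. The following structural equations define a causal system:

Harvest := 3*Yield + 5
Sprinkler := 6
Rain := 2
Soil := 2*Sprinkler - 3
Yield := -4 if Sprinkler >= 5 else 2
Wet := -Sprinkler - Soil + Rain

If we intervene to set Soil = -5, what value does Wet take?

The intervention breaks the incoming arrows to Soil: Soil := 2*Sprinkler - 3 no longer applies, and Soil = -5.
Wet = -Sprinkler - Soil + Rain  [with Sprinkler=6, Soil=-5, Rain=2]  = 1

1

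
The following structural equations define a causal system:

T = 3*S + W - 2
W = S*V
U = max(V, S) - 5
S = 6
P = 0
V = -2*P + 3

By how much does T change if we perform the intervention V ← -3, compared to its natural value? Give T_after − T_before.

The intervention breaks the incoming arrows to V: V = -2*P + 3 no longer applies, and V = -3.
W = S*V  [with S=6, V=-3]  = -18
T = 3*S + W - 2  [with S=6, W=-18]  = -2
Without intervention: V = -2*P + 3  [with P=0]  = 3; W = S*V  [with S=6, V=3]  = 18; T = 3*S + W - 2  [with S=6, W=18]  = 34.
Change = -2 − 34 = -36.

-36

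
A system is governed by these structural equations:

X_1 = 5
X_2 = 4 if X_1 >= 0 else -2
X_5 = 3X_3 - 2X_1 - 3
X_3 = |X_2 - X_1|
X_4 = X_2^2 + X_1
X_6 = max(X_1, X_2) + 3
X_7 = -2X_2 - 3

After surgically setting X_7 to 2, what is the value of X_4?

Under do(X_7=2), the mechanism X_7 = -2X_2 - 3 is discarded; X_7 is fixed at 2.
Since X_4 is not a descendant of the intervened variable, it is unaffected.
X_2 = 4 if X_1 >= 0 else -2  [with X_1=5]  = 4
X_4 = X_2^2 + X_1  [with X_2=4, X_1=5]  = 21

21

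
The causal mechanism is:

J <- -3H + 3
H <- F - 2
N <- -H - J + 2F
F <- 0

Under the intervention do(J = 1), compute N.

The intervention breaks the incoming arrows to J: J <- -3H + 3 no longer applies, and J = 1.
H = F - 2  [with F=0]  = -2
N = -H - J + 2F  [with H=-2, J=1, F=0]  = 1

1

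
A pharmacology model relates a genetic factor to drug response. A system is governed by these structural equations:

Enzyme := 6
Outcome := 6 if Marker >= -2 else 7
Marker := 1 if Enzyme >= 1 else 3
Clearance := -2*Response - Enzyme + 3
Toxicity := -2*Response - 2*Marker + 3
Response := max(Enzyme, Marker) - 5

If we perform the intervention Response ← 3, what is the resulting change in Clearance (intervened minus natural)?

-4

do(Response=3) replaces the equation Response := max(Enzyme, Marker) - 5 with the constant Response = 3.
Clearance = -2*Response - Enzyme + 3  [with Response=3, Enzyme=6]  = -9
Without intervention: Marker = 1 if Enzyme >= 1 else 3  [with Enzyme=6]  = 1; Response = max(Enzyme, Marker) - 5  [with Enzyme=6, Marker=1]  = 1; Clearance = -2*Response - Enzyme + 3  [with Response=1, Enzyme=6]  = -5.
Change = -9 − (-5) = -4.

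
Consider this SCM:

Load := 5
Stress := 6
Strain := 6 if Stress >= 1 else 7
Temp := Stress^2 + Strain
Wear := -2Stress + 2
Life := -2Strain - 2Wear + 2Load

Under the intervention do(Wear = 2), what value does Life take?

-6

The intervention breaks the incoming arrows to Wear: Wear := -2Stress + 2 no longer applies, and Wear = 2.
Strain = 6 if Stress >= 1 else 7  [with Stress=6]  = 6
Life = -2Strain - 2Wear + 2Load  [with Strain=6, Wear=2, Load=5]  = -6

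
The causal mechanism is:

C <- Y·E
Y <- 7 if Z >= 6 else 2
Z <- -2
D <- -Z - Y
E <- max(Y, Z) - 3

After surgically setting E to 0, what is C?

0

Intervening sets E = 0 and removes its equation (E <- max(Y, Z) - 3).
Y = 7 if Z >= 6 else 2  [with Z=-2]  = 2
C = Y·E  [with Y=2, E=0]  = 0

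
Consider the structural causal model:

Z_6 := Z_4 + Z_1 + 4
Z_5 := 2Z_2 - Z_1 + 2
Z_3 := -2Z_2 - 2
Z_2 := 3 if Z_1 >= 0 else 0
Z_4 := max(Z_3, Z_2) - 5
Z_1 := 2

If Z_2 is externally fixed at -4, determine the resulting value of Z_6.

Under do(Z_2=-4), the mechanism Z_2 := 3 if Z_1 >= 0 else 0 is discarded; Z_2 is fixed at -4.
Z_3 = -2Z_2 - 2  [with Z_2=-4]  = 6
Z_4 = max(Z_3, Z_2) - 5  [with Z_3=6, Z_2=-4]  = 1
Z_6 = Z_4 + Z_1 + 4  [with Z_4=1, Z_1=2]  = 7

7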